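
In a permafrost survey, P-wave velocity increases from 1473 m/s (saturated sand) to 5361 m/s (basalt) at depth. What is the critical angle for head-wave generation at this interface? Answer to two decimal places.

15.95°

Critical incidence: sin θ_c = V₁/V₂ = 1473/5361 = 0.2748.
θ_c = arcsin 0.2748 = 15.95°.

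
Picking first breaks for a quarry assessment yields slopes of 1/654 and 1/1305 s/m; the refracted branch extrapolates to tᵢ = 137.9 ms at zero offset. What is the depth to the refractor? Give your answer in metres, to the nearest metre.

h = tᵢ·V₁·V₂ / (2·√(V₂²−V₁²)).
√(V₂²−V₁²) = √(1305² − 654²) = 1129.3 m/s.
h = 0.1379 s × 654 × 1305 / (2 × 1129.3) = 52.11 m.

52 m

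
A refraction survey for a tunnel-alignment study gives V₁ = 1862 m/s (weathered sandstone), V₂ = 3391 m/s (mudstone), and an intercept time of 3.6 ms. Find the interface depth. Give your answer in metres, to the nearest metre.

4 m

h = tᵢ·V₁·V₂ / (2·√(V₂²−V₁²)).
√(V₂²−V₁²) = √(3391² − 1862²) = 2834.0 m/s.
h = 0.0036 s × 1862 × 3391 / (2 × 2834.0) = 4.01 m.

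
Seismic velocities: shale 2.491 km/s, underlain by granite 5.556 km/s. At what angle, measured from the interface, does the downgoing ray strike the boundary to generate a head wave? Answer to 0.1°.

At critical incidence the refracted ray runs along the interface (θ₂ = 90°), so sin θ_c = V₁/V₂.
θ_c = arcsin(2.491/5.556) = arcsin 0.4483 = 26.64°.
Measured from the interface: 90° − 26.64° = 63.36°.

63.4°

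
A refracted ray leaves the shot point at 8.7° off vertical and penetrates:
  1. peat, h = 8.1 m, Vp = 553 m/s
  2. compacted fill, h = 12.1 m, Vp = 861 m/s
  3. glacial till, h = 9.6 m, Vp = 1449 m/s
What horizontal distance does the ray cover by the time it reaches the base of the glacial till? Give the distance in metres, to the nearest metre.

8 m

p = sin θ₁/V₁ = sin 8.7°/553 = 2.7353e-04 s/m is conserved through the stack.
Layer 1: θ = 8.70°; offset = 8.1·tan 8.70° = 1.239 m.
Layer 2: sin θ = p·861 = 0.2355 → θ = 13.62°; offset = 12.1·tan 13.62° = 2.932 m.
Layer 3: sin θ = p·1449 = 0.3963 → θ = 23.35°; offset = 9.6·tan 23.35° = 4.144 m.
Total horizontal offset = 8.316 m.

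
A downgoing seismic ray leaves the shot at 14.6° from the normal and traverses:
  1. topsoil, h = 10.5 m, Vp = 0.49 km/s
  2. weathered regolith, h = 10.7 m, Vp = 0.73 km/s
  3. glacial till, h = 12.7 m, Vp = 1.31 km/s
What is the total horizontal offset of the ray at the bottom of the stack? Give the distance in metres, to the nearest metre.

19 m

p = sin θ₁/V₁ = sin 14.6°/0.49 = 5.1443e-01 s/km is conserved through the stack.
Layer 1: θ = 14.60°; offset = 10.5·tan 14.60° = 2.735 m.
Layer 2: sin θ = p·0.73 = 0.3755 → θ = 22.06°; offset = 10.7·tan 22.06° = 4.336 m.
Layer 3: sin θ = p·1.31 = 0.6739 → θ = 42.37°; offset = 12.7·tan 42.37° = 11.584 m.
Summing the layer offsets gives 18.655 m.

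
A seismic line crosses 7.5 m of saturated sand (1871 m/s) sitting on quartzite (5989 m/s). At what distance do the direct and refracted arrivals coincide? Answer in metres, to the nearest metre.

21 m

x_cross = 2h·√((V₂+V₁)/(V₂−V₁)).
(V₂+V₁)/(V₂−V₁) = (5989+1871)/(5989−1871) = 1.9087; √ = 1.3816.
x_cross = 2·7.5·1.3816 = 20.72 m.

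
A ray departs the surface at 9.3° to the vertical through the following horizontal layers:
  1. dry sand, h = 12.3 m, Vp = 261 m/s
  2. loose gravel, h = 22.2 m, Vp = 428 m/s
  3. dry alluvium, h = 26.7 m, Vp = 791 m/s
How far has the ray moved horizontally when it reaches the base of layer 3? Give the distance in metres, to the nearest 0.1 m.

23.1 m

Ray parameter p = sin 9.3° / 261 m/s = 6.1917e-04 s/m.
Layer 1: θ = 9.30°; offset = 12.3·tan 9.30° = 2.014 m.
Layer 2: sin θ = p·428 = 0.2650 → θ = 15.37°; offset = 22.2·tan 15.37° = 6.101 m.
Layer 3: sin θ = p·791 = 0.4898 → θ = 29.33°; offset = 26.7·tan 29.33° = 14.999 m.
Σ offsets = 23.114 m.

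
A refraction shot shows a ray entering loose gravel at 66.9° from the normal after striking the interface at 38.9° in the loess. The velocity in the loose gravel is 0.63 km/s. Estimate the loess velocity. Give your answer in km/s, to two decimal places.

sin 38.9° = 0.6280; sin 66.9° = 0.9198.
V₁ = V₂·(sin θ₁/sin θ₂) = 0.63·(0.6280/0.9198) = 0.43 km/s.

0.43 km/s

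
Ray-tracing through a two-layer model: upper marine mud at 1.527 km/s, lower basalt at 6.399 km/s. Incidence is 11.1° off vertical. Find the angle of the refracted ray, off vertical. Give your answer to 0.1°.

sin θ₁/V₁ = sin θ₂/V₂ ⇒ sin θ₂ = 6.399·sin 11.1°/1.527 = 6.399·0.1925/1.527 = 0.8068.
θ₂ = sin⁻¹(0.8068) = 53.78° (from vertical).

53.8°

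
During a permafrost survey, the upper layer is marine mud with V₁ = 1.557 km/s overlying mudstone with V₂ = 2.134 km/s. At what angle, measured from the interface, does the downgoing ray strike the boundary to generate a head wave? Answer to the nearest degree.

Critical incidence: sin θ_c = V₁/V₂ = 1.557/2.134 = 0.7296.
θ_c = arcsin 0.7296 = 46.85°.
Measured from the interface: 90° − 46.85° = 43.15°.

43°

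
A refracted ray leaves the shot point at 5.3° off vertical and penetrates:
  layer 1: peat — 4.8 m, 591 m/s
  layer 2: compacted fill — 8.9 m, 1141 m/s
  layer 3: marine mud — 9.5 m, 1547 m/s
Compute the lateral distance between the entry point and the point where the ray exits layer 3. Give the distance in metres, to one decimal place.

4.4 m

Apply Snell's law at each interface; in layer i the horizontal offset is hᵢ·tan θᵢ.
Layer 1: θ = 5.30°; offset = 4.8·tan 5.30° = 0.445 m.
Layer 2: sin θ = 1141·sin 5.3°/591 = 0.1783, θ = 10.27°; offset = 8.9·tan 10.27° = 1.613 m.
Layer 3: sin θ = 1547·sin 5.3°/591 = 0.2418, θ = 13.99°; offset = 9.5·tan 13.99° = 2.367 m.
Σ offsets = 4.426 m.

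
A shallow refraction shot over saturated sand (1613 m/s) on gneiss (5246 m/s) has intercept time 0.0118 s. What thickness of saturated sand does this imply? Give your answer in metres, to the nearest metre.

10 m

θ_c = arcsin(1613/5246) = 17.91°; cos θ_c = 0.9516.
tᵢ = 2h cos θ_c/V₁ ⇒ h = tᵢ·V₁/(2 cos θ_c) = 0.0118·1613/(2·0.9516) = 10.00 m.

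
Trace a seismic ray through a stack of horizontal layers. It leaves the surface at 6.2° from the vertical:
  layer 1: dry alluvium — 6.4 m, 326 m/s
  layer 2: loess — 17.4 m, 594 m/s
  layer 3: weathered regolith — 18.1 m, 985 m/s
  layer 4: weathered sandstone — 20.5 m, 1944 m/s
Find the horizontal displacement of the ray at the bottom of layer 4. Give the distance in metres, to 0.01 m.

27.69 m

Ray parameter p = sin 6.2° / 326 m/s = 3.3129e-04 s/m.
Layer 1: θ = 6.20°; offset = 6.4·tan 6.20° = 0.6953 m.
Layer 2: sin θ = p·594 = 0.1968 → θ = 11.35°; offset = 17.4·tan 11.35° = 3.4923 m.
Layer 3: sin θ = p·985 = 0.3263 → θ = 19.05°; offset = 18.1·tan 19.05° = 6.2484 m.
Layer 4: sin θ = p·1944 = 0.6440 → θ = 40.09°; offset = 20.5·tan 40.09° = 17.2579 m.
Total horizontal offset = 27.6939 m.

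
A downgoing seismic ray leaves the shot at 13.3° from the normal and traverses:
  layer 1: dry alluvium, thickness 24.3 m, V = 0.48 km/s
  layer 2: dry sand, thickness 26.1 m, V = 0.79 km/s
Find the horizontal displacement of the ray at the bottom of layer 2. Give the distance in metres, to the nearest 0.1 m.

p = sin θ₁/V₁ = sin 13.3°/0.48 = 4.7927e-01 s/km is conserved through the stack.
Layer 1: θ = 13.30°; offset = 24.3·tan 13.30° = 5.744 m.
Layer 2: sin θ = p·0.79 = 0.3786 → θ = 22.25°; offset = 26.1·tan 22.25° = 10.677 m.
Total horizontal offset = 16.421 m.

16.4 m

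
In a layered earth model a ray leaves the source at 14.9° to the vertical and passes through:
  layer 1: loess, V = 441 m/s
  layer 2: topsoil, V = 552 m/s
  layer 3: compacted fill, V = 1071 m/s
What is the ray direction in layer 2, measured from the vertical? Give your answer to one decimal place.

18.8°

Ray parameter p = sin 14.9° / 441 = 5.8307e-04 s/m.
sin θ_2 = p·V_2 = 5.8307e-04 × 552 = 0.3219.
θ_2 = 18.78° from the vertical.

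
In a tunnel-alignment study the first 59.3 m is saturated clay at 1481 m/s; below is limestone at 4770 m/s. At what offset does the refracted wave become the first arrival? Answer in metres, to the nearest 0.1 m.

θ_c = arcsin(1481/4770) = 18.09°, so cos θ_c = 0.9506 and tᵢ = 2h cos θ_c/V₁ = 0.0761 s.
At crossover x/V₁ = x/V₂ + tᵢ ⇒ x = tᵢ/(1/V₁ − 1/V₂) = 0.07612/(6.7522e-04 − 2.0964e-04) = 163.50 m.

163.5 m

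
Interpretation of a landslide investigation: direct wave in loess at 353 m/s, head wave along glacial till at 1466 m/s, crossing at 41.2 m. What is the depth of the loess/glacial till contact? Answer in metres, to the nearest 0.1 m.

16.1 m

h = (x_cross/2)·√((V₂−V₁)/(V₂+V₁)).
(V₂−V₁)/(V₂+V₁) = (1466−353)/(1466+353) = 0.6119; √ = 0.7822.
h = (41.2/2)·0.7822 = 16.11 m.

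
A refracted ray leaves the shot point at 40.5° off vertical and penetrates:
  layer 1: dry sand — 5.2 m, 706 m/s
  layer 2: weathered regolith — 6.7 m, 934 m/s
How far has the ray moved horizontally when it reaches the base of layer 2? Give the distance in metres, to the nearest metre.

Apply Snell's law at each interface; in layer i the horizontal offset is hᵢ·tan θᵢ.
Layer 1: θ = 40.50°; offset = 5.2·tan 40.50° = 4.441 m.
Layer 2: sin θ = 934·sin 40.5°/706 = 0.8592, θ = 59.23°; offset = 6.7·tan 59.23° = 11.251 m.
Σ offsets = 15.692 m.

16 m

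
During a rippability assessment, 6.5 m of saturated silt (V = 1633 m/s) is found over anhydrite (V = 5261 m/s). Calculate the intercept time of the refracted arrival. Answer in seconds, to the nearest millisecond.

tᵢ = 2h·√(V₂²−V₁²)/(V₁V₂).
√(V₂²−V₁²) = √(5261²−1633²) = 5001.1 m/s.
tᵢ = 2·6.5·5001.1/(1633·5261) = 0.00757 s.

0.008 s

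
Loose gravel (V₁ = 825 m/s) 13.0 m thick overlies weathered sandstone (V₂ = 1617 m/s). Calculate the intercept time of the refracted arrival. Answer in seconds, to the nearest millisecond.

0.027 s

tᵢ = 2h·√(V₂²−V₁²)/(V₁V₂).
√(V₂²−V₁²) = √(1617²−825²) = 1390.7 m/s.
tᵢ = 2·13.0·1390.7/(825·1617) = 0.02710 s.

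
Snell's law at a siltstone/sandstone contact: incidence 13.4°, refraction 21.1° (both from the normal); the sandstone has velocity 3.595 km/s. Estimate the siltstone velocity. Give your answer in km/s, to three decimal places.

sin 13.4° = 0.2317; sin 21.1° = 0.3600.
V₁ = V₂·(sin θ₁/sin θ₂) = 3.595·(0.2317/0.3600) = 2.314 km/s.

2.314 km/s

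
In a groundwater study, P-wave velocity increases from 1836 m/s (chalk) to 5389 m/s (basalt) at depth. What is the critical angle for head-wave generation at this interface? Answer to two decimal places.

Critical incidence: sin θ_c = V₁/V₂ = 1836/5389 = 0.3407.
θ_c = arcsin 0.3407 = 19.92°.

19.92°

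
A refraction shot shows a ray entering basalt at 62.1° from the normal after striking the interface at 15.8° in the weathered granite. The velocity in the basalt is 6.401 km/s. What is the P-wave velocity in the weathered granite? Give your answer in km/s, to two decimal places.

1.97 km/s

Snell's law: sin 15.8°/V₁ = sin 62.1°/V₂.
V₁ = V₂·sin 15.8°/sin 62.1° = 6.401 × 0.3081 = 1.97 km/s.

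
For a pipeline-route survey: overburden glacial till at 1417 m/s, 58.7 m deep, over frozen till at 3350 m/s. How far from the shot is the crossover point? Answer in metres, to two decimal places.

184.36 m

θ_c = arcsin(1417/3350) = 25.02°, so cos θ_c = 0.9061 and tᵢ = 2h cos θ_c/V₁ = 0.0751 s.
At crossover x/V₁ = x/V₂ + tᵢ ⇒ x = tᵢ/(1/V₁ − 1/V₂) = 0.07507/(7.0572e-04 − 2.9851e-04) = 184.36 m.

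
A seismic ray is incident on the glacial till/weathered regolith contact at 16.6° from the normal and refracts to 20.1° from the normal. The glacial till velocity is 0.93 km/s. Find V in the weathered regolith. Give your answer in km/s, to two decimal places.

1.12 km/s

sin 16.6° = 0.2857; sin 20.1° = 0.3437.
V₂ = V₁·(sin θ₂/sin θ₁) = 0.93·(0.3437/0.2857) = 1.12 km/s.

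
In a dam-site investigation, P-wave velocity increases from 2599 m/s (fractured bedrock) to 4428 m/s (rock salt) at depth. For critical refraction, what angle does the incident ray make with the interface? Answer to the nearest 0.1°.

At critical incidence the refracted ray runs along the interface (θ₂ = 90°), so sin θ_c = V₁/V₂.
θ_c = arcsin(2599/4428) = arcsin 0.5869 = 35.94°.
Measured from the interface: 90° − 35.94° = 54.06°.

54.1°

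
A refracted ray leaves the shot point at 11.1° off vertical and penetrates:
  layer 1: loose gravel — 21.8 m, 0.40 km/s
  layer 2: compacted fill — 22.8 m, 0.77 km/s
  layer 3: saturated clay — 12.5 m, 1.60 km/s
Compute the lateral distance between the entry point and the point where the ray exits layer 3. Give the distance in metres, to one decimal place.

Apply Snell's law at each interface; in layer i the horizontal offset is hᵢ·tan θᵢ.
Layer 1: θ = 11.10°; offset = 21.8·tan 11.10° = 4.277 m.
Layer 2: sin θ = 0.77·sin 11.1°/0.40 = 0.3706, θ = 21.75°; offset = 22.8·tan 21.75° = 9.098 m.
Layer 3: sin θ = 1.60·sin 11.1°/0.40 = 0.7701, θ = 50.36°; offset = 12.5·tan 50.36° = 15.089 m.
Summing the layer offsets gives 28.464 m.

28.5 m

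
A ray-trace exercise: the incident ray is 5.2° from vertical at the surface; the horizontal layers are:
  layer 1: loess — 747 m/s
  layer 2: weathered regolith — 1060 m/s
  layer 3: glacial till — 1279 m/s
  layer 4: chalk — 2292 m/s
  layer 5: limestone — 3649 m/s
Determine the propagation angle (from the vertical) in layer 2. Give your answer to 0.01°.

7.39°

Ray parameter p = sin 5.2° / 747 = 1.2133e-04 s/m.
sin θ_2 = p·V_2 = 1.2133e-04 × 1060 = 0.1286.
θ_2 = 7.39° from the vertical.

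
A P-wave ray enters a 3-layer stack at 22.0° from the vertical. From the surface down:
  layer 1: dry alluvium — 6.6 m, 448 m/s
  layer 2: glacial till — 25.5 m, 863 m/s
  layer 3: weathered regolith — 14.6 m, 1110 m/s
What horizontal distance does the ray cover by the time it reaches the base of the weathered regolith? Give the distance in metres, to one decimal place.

65.7 m

Apply Snell's law at each interface; in layer i the horizontal offset is hᵢ·tan θᵢ.
Layer 1: θ = 22.00°; offset = 6.6·tan 22.00° = 2.667 m.
Layer 2: sin θ = 863·sin 22.0°/448 = 0.7216, θ = 46.19°; offset = 25.5·tan 46.19° = 26.580 m.
Layer 3: sin θ = 1110·sin 22.0°/448 = 0.9282, θ = 68.15°; offset = 14.6·tan 68.15° = 36.409 m.
Σ offsets = 65.655 m.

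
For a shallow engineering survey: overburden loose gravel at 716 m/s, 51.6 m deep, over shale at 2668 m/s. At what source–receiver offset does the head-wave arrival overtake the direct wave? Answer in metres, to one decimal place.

x_cross = 2h·√((V₂+V₁)/(V₂−V₁)).
(V₂+V₁)/(V₂−V₁) = (2668+716)/(2668−716) = 1.7336; √ = 1.3167.
x_cross = 2·51.6·1.3167 = 135.88 m.

135.9 m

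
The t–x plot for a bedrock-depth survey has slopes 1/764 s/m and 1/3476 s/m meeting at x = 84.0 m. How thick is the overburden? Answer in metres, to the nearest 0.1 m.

33.6 m

h = (x_cross/2)·√((V₂−V₁)/(V₂+V₁)).
(V₂−V₁)/(V₂+V₁) = (3476−764)/(3476+764) = 0.6396; √ = 0.7998.
h = (84.0/2)·0.7998 = 33.59 m.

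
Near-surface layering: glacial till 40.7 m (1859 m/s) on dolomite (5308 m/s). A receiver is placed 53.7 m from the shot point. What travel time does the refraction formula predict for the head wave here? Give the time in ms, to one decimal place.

51.1 ms

θ_c = arcsin(V₁/V₂) = arcsin(1859/5308) = 20.50°, cos θ_c = 0.9367.
Intercept time tᵢ = 2h cos θ_c / V₁ = 2·40.7·0.9367/1859 = 0.04101 s.
t = x/V₂ + tᵢ = 53.7/5308 + 0.04101 = 0.05113 s.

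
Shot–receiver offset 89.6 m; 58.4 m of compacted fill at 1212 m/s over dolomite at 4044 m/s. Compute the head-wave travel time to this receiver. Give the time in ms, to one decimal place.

114.1 ms

θ_c = arcsin(V₁/V₂) = arcsin(1212/4044) = 17.44°, cos θ_c = 0.9540.
Intercept time tᵢ = 2h cos θ_c / V₁ = 2·58.4·0.9540/1212 = 0.09194 s.
t = x/V₂ + tᵢ = 89.6/4044 + 0.09194 = 0.11410 s.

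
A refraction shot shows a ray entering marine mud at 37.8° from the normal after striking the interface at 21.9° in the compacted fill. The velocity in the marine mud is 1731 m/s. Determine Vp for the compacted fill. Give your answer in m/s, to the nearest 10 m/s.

sin 21.9° = 0.3730; sin 37.8° = 0.6129.
V₁ = V₂·(sin θ₁/sin θ₂) = 1731·(0.3730/0.6129) = 1053.41 m/s.

1050 m/s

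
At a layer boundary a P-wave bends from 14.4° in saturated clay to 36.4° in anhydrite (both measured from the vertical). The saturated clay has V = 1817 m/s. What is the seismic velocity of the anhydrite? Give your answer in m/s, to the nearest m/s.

4336 m/s

sin 14.4° = 0.2487; sin 36.4° = 0.5934.
V₂ = V₁·(sin θ₂/sin θ₁) = 1817·(0.5934/0.2487) = 4335.69 m/s.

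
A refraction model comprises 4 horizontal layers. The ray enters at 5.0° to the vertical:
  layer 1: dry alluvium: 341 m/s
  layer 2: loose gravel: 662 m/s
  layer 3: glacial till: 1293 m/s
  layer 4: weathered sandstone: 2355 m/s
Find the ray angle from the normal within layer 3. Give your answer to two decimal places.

Ray parameter p = sin 5.0° / 341 = 2.5559e-04 s/m.
sin θ_3 = p·V_3 = 2.5559e-04 × 1293 = 0.3305.
θ_3 = arcsin 0.3305 = 19.30°.

19.30°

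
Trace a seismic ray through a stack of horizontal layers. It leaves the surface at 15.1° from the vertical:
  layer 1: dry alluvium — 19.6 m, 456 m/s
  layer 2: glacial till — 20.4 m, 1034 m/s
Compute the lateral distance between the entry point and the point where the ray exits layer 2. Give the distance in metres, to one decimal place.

Ray parameter p = sin 15.1° / 456 m/s = 5.7128e-04 s/m.
Layer 1: θ = 15.10°; offset = 19.6·tan 15.10° = 5.288 m.
Layer 2: sin θ = p·1034 = 0.5907 → θ = 36.21°; offset = 20.4·tan 36.21° = 14.934 m.
Summing the layer offsets gives 20.223 m.

20.2 m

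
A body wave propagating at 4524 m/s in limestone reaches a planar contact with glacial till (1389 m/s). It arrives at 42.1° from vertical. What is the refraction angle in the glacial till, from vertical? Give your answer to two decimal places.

sin θ₁/V₁ = sin θ₂/V₂ ⇒ sin θ₂ = 1389·sin 42.1°/4524 = 1389·0.6704/4524 = 0.2058.
θ₂ = arcsin 0.2058 = 11.88° from the normal.

11.88°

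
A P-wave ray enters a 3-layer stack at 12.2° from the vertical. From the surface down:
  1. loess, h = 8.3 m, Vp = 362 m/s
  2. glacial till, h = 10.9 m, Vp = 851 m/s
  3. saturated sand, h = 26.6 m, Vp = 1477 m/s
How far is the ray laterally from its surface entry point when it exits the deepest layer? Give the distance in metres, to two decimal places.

Apply Snell's law at each interface; in layer i the horizontal offset is hᵢ·tan θᵢ.
Layer 1: θ = 12.20°; offset = 8.3·tan 12.20° = 1.7945 m.
Layer 2: sin θ = 851·sin 12.2°/362 = 0.4968, θ = 29.79°; offset = 10.9·tan 29.79° = 6.2394 m.
Layer 3: sin θ = 1477·sin 12.2°/362 = 0.8622, θ = 59.57°; offset = 26.6·tan 59.57° = 45.2802 m.
Σ offsets = 53.3141 m.

53.31 m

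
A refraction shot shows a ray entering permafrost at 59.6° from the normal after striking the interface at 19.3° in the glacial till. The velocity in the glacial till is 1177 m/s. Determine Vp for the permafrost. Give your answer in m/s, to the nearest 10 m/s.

Snell's law: sin 19.3°/V₁ = sin 59.6°/V₂.
V₂ = V₁·sin 59.6°/sin 19.3° = 1177 × 2.6096 = 3071.51 m/s.

3070 m/s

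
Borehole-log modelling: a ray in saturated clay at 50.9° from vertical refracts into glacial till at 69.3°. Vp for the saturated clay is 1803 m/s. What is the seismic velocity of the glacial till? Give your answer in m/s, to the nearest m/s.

2173 m/s

Snell's law: sin 50.9°/V₁ = sin 69.3°/V₂.
V₂ = V₁·sin 69.3°/sin 50.9° = 1803 × 1.2054 = 2173.33 m/s.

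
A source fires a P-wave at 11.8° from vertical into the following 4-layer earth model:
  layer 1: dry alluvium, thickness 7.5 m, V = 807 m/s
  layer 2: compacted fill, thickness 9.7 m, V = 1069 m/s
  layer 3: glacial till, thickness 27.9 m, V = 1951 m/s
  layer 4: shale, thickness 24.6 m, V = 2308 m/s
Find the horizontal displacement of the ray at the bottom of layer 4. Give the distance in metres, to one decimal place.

Ray parameter p = sin 11.8° / 807 m/s = 2.5340e-04 s/m.
Layer 1: θ = 11.80°; offset = 7.5·tan 11.80° = 1.567 m.
Layer 2: sin θ = p·1069 = 0.2709 → θ = 15.72°; offset = 9.7·tan 15.72° = 2.730 m.
Layer 3: sin θ = p·1951 = 0.4944 → θ = 29.63°; offset = 27.9·tan 29.63° = 15.868 m.
Layer 4: sin θ = p·2308 = 0.5849 → θ = 35.79°; offset = 24.6·tan 35.79° = 17.737 m.
Summing the layer offsets gives 37.902 m.

37.9 m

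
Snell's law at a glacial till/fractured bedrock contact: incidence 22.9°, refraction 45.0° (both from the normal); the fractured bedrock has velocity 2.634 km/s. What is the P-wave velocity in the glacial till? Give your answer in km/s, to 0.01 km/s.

1.45 km/s

sin 22.9° = 0.3891; sin 45.0° = 0.7071.
V₁ = V₂·(sin θ₁/sin θ₂) = 2.634·(0.3891/0.7071) = 1.45 km/s.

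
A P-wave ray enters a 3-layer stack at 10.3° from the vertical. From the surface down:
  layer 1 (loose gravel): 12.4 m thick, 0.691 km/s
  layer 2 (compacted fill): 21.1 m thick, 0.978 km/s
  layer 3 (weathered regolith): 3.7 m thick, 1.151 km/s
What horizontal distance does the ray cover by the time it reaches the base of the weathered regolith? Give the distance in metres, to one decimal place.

8.9 m

Ray parameter p = sin 10.3° / 0.691 km/s = 2.5876e-01 s/km.
Layer 1: θ = 10.30°; offset = 12.4·tan 10.30° = 2.253 m.
Layer 2: sin θ = p·0.978 = 0.2531 → θ = 14.66°; offset = 21.1·tan 14.66° = 5.519 m.
Layer 3: sin θ = p·1.151 = 0.2978 → θ = 17.33°; offset = 3.7·tan 17.33° = 1.154 m.
Total horizontal offset = 8.927 m.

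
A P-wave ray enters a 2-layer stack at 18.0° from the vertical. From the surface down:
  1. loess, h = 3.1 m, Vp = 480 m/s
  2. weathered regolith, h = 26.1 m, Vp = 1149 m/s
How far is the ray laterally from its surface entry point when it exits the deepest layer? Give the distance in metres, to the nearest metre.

30 m

Apply Snell's law at each interface; in layer i the horizontal offset is hᵢ·tan θᵢ.
Layer 1: θ = 18.00°; offset = 3.1·tan 18.00° = 1.007 m.
Layer 2: sin θ = 1149·sin 18.0°/480 = 0.7397, θ = 47.71°; offset = 26.1·tan 47.71° = 28.690 m.
Summing the layer offsets gives 29.697 m.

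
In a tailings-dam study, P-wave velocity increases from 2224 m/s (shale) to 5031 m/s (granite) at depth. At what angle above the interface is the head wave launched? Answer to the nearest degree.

At critical incidence the refracted ray runs along the interface (θ₂ = 90°), so sin θ_c = V₁/V₂.
θ_c = arcsin(2224/5031) = arcsin 0.4421 = 26.24°.
Measured from the interface: 90° − 26.24° = 63.76°.

64°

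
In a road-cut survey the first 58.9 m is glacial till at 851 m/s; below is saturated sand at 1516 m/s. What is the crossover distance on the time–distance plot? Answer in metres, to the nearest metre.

x_cross = 2h·√((V₂+V₁)/(V₂−V₁)).
(V₂+V₁)/(V₂−V₁) = (1516+851)/(1516−851) = 3.5594; √ = 1.8866.
x_cross = 2·58.9·1.8866 = 222.25 m.

222 m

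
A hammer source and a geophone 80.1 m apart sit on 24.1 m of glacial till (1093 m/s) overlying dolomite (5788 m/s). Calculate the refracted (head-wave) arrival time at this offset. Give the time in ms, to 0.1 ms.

57.1 ms

t = x/V₂ + 2h·√(V₂²−V₁²)/(V₁V₂).
√(V₂²−V₁²) = √(5788²−1093²) = 5683.9 m/s; delay term = 2·24.1·5683.9/(1093·5788) = 0.04331 s.
t = 80.1/5788 + 0.04331 = 0.05714 s.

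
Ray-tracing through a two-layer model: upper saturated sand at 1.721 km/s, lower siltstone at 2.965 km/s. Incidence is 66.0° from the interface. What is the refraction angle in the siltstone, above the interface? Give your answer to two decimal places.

Convert to the normal: θ₁ = 90° − 66.0° = 24.0°.
sin θ₁/V₁ = sin θ₂/V₂ ⇒ sin θ₂ = 2.965·sin 24.0°/1.721 = 2.965·0.4067/1.721 = 0.7007.
θ₂ = arcsin 0.7007 = 44.49° from the normal.
From the interface: 90° − 44.49° = 45.51°.

45.51°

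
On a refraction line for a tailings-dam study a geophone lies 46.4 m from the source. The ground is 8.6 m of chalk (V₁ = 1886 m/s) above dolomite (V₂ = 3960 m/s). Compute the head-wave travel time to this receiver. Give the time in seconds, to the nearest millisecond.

t = x/V₂ + 2h·√(V₂²−V₁²)/(V₁V₂).
√(V₂²−V₁²) = √(3960²−1886²) = 3482.0 m/s; delay term = 2·8.6·3482.0/(1886·3960) = 0.00802 s.
t = 46.4/3960 + 0.00802 = 0.01974 s.

0.020 s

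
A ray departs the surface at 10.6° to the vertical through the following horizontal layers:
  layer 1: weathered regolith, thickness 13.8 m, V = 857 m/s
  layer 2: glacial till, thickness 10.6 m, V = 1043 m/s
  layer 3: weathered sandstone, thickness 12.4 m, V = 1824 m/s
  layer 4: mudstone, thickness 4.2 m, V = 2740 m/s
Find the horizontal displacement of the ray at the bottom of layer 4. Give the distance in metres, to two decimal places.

Ray parameter p = sin 10.6° / 857 m/s = 2.1465e-04 s/m.
Layer 1: θ = 10.60°; offset = 13.8·tan 10.60° = 2.5826 m.
Layer 2: sin θ = p·1043 = 0.2239 → θ = 12.94°; offset = 10.6·tan 12.94° = 2.4349 m.
Layer 3: sin θ = p·1824 = 0.3915 → θ = 23.05°; offset = 12.4·tan 23.05° = 5.2759 m.
Layer 4: sin θ = p·2740 = 0.5881 → θ = 36.02°; offset = 4.2·tan 36.02° = 3.0542 m.
Summing the layer offsets gives 13.3476 m.

13.35 m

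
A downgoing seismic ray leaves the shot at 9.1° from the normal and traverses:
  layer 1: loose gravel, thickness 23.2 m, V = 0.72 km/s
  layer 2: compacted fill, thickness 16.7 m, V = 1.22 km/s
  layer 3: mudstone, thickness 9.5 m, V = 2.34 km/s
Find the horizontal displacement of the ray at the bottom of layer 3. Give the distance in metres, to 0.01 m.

Ray parameter p = sin 9.1° / 0.72 km/s = 2.1966e-01 s/km.
Layer 1: θ = 9.10°; offset = 23.2·tan 9.10° = 3.7160 m.
Layer 2: sin θ = p·1.22 = 0.2680 → θ = 15.54°; offset = 16.7·tan 15.54° = 4.6454 m.
Layer 3: sin θ = p·2.34 = 0.5140 → θ = 30.93°; offset = 9.5·tan 30.93° = 5.6927 m.
Total horizontal offset = 14.0541 m.

14.05 m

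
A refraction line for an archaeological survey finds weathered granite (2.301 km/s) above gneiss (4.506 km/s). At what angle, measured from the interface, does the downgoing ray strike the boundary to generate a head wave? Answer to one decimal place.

59.3°

Critical incidence: sin θ_c = V₁/V₂ = 2.301/4.506 = 0.5107.
θ_c = arcsin 0.5107 = 30.71°.
Measured from the interface: 90° − 30.71° = 59.29°.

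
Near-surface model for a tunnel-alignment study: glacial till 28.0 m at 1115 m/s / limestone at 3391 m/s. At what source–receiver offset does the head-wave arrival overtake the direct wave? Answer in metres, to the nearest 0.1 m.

x_cross = 2h·√((V₂+V₁)/(V₂−V₁)).
(V₂+V₁)/(V₂−V₁) = (3391+1115)/(3391−1115) = 1.9798; √ = 1.4070.
x_cross = 2·28.0·1.4070 = 78.79 m.

78.8 m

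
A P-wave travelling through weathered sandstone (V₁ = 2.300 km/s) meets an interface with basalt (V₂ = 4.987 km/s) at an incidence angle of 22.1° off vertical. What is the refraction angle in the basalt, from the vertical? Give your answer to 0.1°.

sin θ₁/V₁ = sin θ₂/V₂ ⇒ sin θ₂ = 4.987·sin 22.1°/2.300 = 4.987·0.3762/2.300 = 0.8158.
θ₂ = arcsin 0.8158 = 54.66° from the normal.

54.7°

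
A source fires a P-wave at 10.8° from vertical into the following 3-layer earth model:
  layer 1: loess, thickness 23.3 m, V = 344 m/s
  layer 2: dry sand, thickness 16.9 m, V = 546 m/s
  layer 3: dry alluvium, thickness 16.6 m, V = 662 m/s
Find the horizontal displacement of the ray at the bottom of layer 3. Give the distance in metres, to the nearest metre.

Ray parameter p = sin 10.8° / 344 m/s = 5.4471e-04 s/m.
Layer 1: θ = 10.80°; offset = 23.3·tan 10.80° = 4.445 m.
Layer 2: sin θ = p·546 = 0.2974 → θ = 17.30°; offset = 16.9·tan 17.30° = 5.265 m.
Layer 3: sin θ = p·662 = 0.3606 → θ = 21.14°; offset = 16.6·tan 21.14° = 6.418 m.
Total horizontal offset = 16.127 m.

16 m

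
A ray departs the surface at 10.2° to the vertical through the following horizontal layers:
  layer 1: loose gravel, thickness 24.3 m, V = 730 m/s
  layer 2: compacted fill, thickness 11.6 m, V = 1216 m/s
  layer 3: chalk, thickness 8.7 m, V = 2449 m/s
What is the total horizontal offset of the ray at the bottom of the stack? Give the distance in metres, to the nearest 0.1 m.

14.4 m

Ray parameter p = sin 10.2° / 730 m/s = 2.4258e-04 s/m.
Layer 1: θ = 10.20°; offset = 24.3·tan 10.20° = 4.372 m.
Layer 2: sin θ = p·1216 = 0.2950 → θ = 17.16°; offset = 11.6·tan 17.16° = 3.581 m.
Layer 3: sin θ = p·2449 = 0.5941 → θ = 36.45°; offset = 8.7·tan 36.45° = 6.425 m.
Σ offsets = 14.379 m.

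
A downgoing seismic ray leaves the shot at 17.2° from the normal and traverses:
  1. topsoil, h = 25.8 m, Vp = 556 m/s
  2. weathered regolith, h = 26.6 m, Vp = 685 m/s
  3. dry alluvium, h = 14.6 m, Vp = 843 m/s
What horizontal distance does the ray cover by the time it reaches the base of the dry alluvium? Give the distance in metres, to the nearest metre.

Apply Snell's law at each interface; in layer i the horizontal offset is hᵢ·tan θᵢ.
Layer 1: θ = 17.20°; offset = 25.8·tan 17.20° = 7.986 m.
Layer 2: sin θ = 685·sin 17.2°/556 = 0.3643, θ = 21.37°; offset = 26.6·tan 21.37° = 10.406 m.
Layer 3: sin θ = 843·sin 17.2°/556 = 0.4483, θ = 26.64°; offset = 14.6·tan 26.64° = 7.323 m.
Total horizontal offset = 25.716 m.

26 m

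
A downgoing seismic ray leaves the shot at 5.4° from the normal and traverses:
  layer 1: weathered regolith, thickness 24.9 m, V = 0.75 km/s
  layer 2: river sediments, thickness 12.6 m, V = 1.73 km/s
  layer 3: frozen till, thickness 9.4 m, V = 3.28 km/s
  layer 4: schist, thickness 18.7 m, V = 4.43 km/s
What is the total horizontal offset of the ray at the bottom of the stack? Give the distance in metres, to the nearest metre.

22 m

p = sin θ₁/V₁ = sin 5.4°/0.75 = 1.2548e-01 s/km is conserved through the stack.
Layer 1: θ = 5.40°; offset = 24.9·tan 5.40° = 2.354 m.
Layer 2: sin θ = p·1.73 = 0.2171 → θ = 12.54°; offset = 12.6·tan 12.54° = 2.802 m.
Layer 3: sin θ = p·3.28 = 0.4116 → θ = 24.30°; offset = 9.4·tan 24.30° = 4.245 m.
Layer 4: sin θ = p·4.43 = 0.5559 → θ = 33.77°; offset = 18.7·tan 33.77° = 12.505 m.
Σ offsets = 21.905 m.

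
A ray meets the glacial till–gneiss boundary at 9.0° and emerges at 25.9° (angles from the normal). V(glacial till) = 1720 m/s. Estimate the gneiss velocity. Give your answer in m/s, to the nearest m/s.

4803 m/s

sin 9.0° = 0.1564; sin 25.9° = 0.4368.
V₂ = V₁·(sin θ₂/sin θ₁) = 1720·(0.4368/0.1564) = 4802.64 m/s.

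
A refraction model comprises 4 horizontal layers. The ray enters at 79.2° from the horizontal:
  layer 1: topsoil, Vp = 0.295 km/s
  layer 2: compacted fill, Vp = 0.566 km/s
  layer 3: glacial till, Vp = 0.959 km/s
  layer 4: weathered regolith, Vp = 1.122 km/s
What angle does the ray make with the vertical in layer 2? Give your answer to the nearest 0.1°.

From the normal: θ₁ = 90° − 79.2° = 10.8°.
Snell's law across each interface conserves sin θ / V, so sin θ_2 = V_2·sin θ₁/V₁.
sin θ_2 = 0.566 × sin 10.8° / 0.295 = 0.3595.
θ_2 = 21.07° from the vertical.

21.1°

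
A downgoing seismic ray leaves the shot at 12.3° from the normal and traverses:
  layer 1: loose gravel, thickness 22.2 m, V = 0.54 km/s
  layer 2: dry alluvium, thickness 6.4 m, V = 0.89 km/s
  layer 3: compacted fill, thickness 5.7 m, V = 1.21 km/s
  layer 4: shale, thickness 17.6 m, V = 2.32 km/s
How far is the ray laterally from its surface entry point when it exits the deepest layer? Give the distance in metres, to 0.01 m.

p = sin θ₁/V₁ = sin 12.3°/0.54 = 3.9450e-01 s/km is conserved through the stack.
Layer 1: θ = 12.30°; offset = 22.2·tan 12.30° = 4.8404 m.
Layer 2: sin θ = p·0.89 = 0.3511 → θ = 20.55°; offset = 6.4·tan 20.55° = 2.3999 m.
Layer 3: sin θ = p·1.21 = 0.4773 → θ = 28.51°; offset = 5.7·tan 28.51° = 3.0964 m.
Layer 4: sin θ = p·2.32 = 0.9152 → θ = 66.24°; offset = 17.6·tan 66.24° = 39.9802 m.
Σ offsets = 50.3169 m.

50.32 m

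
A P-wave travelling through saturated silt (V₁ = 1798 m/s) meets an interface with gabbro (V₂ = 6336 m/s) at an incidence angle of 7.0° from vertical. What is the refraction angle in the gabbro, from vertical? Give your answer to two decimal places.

25.43°

sin θ₁/V₁ = sin θ₂/V₂ ⇒ sin θ₂ = 6336·sin 7.0°/1798 = 6336·0.1219/1798 = 0.4295.
θ₂ = sin⁻¹(0.4295) = 25.43° (from vertical).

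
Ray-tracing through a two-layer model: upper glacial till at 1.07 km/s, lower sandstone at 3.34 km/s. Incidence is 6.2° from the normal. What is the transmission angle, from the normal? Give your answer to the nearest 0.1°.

sin θ₁/V₁ = sin θ₂/V₂ ⇒ sin θ₂ = 3.34·sin 6.2°/1.07 = 3.34·0.1080/1.07 = 0.3371.
θ₂ = arcsin 0.3371 = 19.70° from the normal.

19.7°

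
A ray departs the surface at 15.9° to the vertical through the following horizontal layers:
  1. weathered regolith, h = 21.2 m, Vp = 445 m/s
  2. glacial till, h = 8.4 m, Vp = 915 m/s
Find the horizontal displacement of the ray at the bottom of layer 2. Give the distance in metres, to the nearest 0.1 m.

p = sin θ₁/V₁ = sin 15.9°/445 = 6.1564e-04 s/m is conserved through the stack.
Layer 1: θ = 15.90°; offset = 21.2·tan 15.90° = 6.039 m.
Layer 2: sin θ = p·915 = 0.5633 → θ = 34.28°; offset = 8.4·tan 34.28° = 5.727 m.
Σ offsets = 11.766 m.

11.8 m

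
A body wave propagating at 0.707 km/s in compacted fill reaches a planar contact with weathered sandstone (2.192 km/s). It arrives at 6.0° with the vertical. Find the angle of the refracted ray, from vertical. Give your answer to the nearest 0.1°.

18.9°

Snell's law: sin θ₂ = (V₂/V₁)·sin θ₁ = (2.192/0.707)·sin 6.0° = 0.3241.
θ₂ = arcsin 0.3241 = 18.91° from the normal.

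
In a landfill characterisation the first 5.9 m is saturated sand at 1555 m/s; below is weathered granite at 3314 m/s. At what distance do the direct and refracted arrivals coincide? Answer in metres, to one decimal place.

19.6 m

x_cross = 2h·√((V₂+V₁)/(V₂−V₁)).
(V₂+V₁)/(V₂−V₁) = (3314+1555)/(3314−1555) = 2.7681; √ = 1.6637.
x_cross = 2·5.9·1.6637 = 19.63 m.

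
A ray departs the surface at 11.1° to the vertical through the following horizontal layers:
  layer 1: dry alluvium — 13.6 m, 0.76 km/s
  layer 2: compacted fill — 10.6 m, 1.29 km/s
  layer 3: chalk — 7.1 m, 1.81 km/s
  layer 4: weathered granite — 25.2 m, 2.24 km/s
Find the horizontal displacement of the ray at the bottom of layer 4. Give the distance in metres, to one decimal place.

27.4 m

p = sin θ₁/V₁ = sin 11.1°/0.76 = 2.5332e-01 s/km is conserved through the stack.
Layer 1: θ = 11.10°; offset = 13.6·tan 11.10° = 2.668 m.
Layer 2: sin θ = p·1.29 = 0.3268 → θ = 19.07°; offset = 10.6·tan 19.07° = 3.665 m.
Layer 3: sin θ = p·1.81 = 0.4585 → θ = 27.29°; offset = 7.1·tan 27.29° = 3.663 m.
Layer 4: sin θ = p·2.24 = 0.5674 → θ = 34.57°; offset = 25.2·tan 34.57° = 17.366 m.
Total horizontal offset = 27.362 m.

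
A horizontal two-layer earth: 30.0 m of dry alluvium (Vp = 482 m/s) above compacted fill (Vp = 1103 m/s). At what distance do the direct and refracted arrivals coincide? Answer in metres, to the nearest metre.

96 m

x_cross = 2h·√((V₂+V₁)/(V₂−V₁)).
(V₂+V₁)/(V₂−V₁) = (1103+482)/(1103−482) = 2.5523; √ = 1.5976.
x_cross = 2·30.0·1.5976 = 95.86 m.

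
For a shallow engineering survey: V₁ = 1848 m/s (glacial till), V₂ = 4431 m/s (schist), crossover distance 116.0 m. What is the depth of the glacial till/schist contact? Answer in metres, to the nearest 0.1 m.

x_cross = 2h·√((V₂+V₁)/(V₂−V₁)) → h = x_cross / (2·√((V₂+V₁)/(V₂−V₁))).
√((V₂+V₁)/(V₂−V₁)) = √((4431+1848)/(4431−1848)) = 1.5591.
h = 116.0 / (2·1.5591) = 37.20 m.

37.2 m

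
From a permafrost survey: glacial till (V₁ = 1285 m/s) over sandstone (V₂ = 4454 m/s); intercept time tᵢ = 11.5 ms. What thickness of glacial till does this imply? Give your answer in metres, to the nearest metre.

8 m

h = tᵢ·V₁·V₂ / (2·√(V₂²−V₁²)).
√(V₂²−V₁²) = √(4454² − 1285²) = 4264.6 m/s.
h = 0.0115 s × 1285 × 4454 / (2 × 4264.6) = 7.72 m.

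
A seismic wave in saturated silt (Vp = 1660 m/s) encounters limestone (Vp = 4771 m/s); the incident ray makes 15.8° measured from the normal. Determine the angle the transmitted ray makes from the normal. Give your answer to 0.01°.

Snell's law: sin θ₂ = (V₂/V₁)·sin θ₁ = (4771/1660)·sin 15.8° = 0.7826.
θ₂ = sin⁻¹(0.7826) = 51.50° (from vertical).

51.50°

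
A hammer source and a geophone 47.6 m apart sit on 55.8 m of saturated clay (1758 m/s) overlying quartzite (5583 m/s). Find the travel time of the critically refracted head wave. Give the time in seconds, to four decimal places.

θ_c = arcsin(V₁/V₂) = arcsin(1758/5583) = 18.35°, cos θ_c = 0.9491.
Intercept time tᵢ = 2h cos θ_c / V₁ = 2·55.8·0.9491/1758 = 0.06025 s.
t = x/V₂ + tᵢ = 47.6/5583 + 0.06025 = 0.06878 s.

0.0688 s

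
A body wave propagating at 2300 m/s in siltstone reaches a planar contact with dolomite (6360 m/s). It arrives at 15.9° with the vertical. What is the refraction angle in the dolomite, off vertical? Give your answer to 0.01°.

49.25°

Snell's law: sin θ₂ = (V₂/V₁)·sin θ₁ = (6360/2300)·sin 15.9° = 0.7576.
θ₂ = sin⁻¹(0.7576) = 49.25° (from vertical).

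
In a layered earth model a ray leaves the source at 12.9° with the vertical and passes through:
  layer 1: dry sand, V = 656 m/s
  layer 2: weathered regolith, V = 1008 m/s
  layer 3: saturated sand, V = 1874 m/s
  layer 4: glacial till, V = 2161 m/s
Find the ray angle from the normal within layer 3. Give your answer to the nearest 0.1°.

Ray parameter p = sin 12.9° / 656 = 3.4032e-04 s/m.
sin θ_3 = p·V_3 = 3.4032e-04 × 1874 = 0.6378.
θ_3 = arcsin 0.6378 = 39.63°.

39.6°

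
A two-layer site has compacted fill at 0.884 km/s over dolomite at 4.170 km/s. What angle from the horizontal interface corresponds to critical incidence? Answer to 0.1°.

Critical incidence: sin θ_c = V₁/V₂ = 0.884/4.170 = 0.2120.
θ_c = arcsin 0.2120 = 12.24°.
Measured from the interface: 90° − 12.24° = 77.76°.

77.8°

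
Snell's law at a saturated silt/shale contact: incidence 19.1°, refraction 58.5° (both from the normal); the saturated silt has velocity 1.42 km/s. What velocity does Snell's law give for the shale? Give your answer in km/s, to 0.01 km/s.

Snell's law: sin 19.1°/V₁ = sin 58.5°/V₂.
V₂ = V₁·sin 58.5°/sin 19.1° = 1.42 × 2.6057 = 3.70 km/s.

3.70 km/s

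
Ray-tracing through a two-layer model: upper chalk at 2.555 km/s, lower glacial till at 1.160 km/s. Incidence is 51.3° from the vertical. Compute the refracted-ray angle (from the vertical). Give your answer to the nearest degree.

sin θ₁/V₁ = sin θ₂/V₂ ⇒ sin θ₂ = 1.160·sin 51.3°/2.555 = 1.160·0.7804/2.555 = 0.3543.
θ₂ = sin⁻¹(0.3543) = 20.75° (from vertical).

21°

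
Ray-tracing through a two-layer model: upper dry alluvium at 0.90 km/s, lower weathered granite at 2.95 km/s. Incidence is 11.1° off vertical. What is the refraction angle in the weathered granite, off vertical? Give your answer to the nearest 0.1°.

39.1°

Snell's law: sin θ₂ = (V₂/V₁)·sin θ₁ = (2.95/0.90)·sin 11.1° = 0.6310.
θ₂ = sin⁻¹(0.6310) = 39.13° (from vertical).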